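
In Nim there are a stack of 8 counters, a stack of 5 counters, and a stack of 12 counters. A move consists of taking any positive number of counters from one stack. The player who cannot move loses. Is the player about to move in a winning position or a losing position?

Winning position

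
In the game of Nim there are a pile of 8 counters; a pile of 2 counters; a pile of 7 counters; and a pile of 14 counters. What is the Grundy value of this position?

3

Nim-sum: 8 ^ 2 ^ 7 ^ 14 = 3.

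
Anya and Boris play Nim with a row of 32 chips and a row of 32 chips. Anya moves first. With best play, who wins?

Boris wins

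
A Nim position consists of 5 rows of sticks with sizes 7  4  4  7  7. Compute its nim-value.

7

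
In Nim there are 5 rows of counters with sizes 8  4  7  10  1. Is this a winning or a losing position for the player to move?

Losing position

Compute the nim-sum pairwise:
8 ^ 4 = 12
12 ^ 7 = 11
11 ^ 10 = 1
1 ^ 1 = 0
The nim-sum is 0, so this is a P-position: the player to move is in a losing position under optimal play.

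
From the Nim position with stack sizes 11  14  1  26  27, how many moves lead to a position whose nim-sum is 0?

1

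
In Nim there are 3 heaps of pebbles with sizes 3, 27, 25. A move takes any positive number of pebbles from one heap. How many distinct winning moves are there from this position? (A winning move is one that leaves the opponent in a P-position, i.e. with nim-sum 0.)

3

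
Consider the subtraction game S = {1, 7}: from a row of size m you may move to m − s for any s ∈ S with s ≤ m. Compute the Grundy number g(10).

0

Build the Grundy sequence with g(k) = mex{g(k−s) : s ∈ {1, 7}, s ≤ k}:
k:     0  1  2  3  4  5  6  7  8  9 10
g(k):  0  1  0  1  0  1  0  1  0  1  0
So g(10) = 0.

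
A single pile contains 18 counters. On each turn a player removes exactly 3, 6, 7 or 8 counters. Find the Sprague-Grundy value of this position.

2

Build the Grundy sequence with g(k) = mex{g(k−s) : s ∈ {3, 6, 7, 8}, s ≤ k}:
k:     0  1  2  3  4  5  6  7  8  9 10 11 12 13 14 15 16 17 18
g(k):  0  0  0  1  1  1  2  2  2  3  3  0  0  0  1  1  1  2  2
So g(18) = 2.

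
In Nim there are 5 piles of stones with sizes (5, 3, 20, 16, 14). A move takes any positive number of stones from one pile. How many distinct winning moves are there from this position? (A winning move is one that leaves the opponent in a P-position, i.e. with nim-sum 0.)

Compute the nim-sum pairwise:
5 ^ 3 = 6
6 ^ 20 = 18
18 ^ 16 = 2
2 ^ 14 = 12
The overall nim-sum is X = 12. A pile of size p has a winning move iff p XOR X < p (reduce it to p XOR X).
  5: 5 XOR 12 = 9 ≥ 5 — no move.
  3: 3 XOR 12 = 15 ≥ 3 — no move.
  20: 20 XOR 12 = 24 ≥ 20 — no move.
  16: 16 XOR 12 = 28 ≥ 16 — no move.
  14: 14 XOR 12 = 2 < 14 — winning move (to 2).
That gives 1 winning move.

1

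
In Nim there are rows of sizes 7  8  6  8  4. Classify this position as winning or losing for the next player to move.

Winning position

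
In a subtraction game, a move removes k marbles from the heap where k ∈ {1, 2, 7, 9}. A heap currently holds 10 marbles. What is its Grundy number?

4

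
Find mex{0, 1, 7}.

2

The values 0, 1 are all present; 2 is the first non-negative integer missing from the set.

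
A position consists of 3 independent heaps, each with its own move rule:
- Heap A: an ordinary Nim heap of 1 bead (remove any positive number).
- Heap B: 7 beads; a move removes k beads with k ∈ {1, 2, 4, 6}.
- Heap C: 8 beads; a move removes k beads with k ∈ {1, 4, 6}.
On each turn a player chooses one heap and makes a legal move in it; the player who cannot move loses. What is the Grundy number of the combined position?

4

Heap A is a plain Nim heap of size 1, so its Grundy value is 1.
For heap B, compute g(0), g(1), … with moves {1, 2, 4, 6}:
g(0) = mex{} = 0
g(1) = mex{0} = 1
g(2) = mex{0,1} = 2
g(3) = mex{1,2} = 0
g(4) = mex{0,2} = 1
g(5) = mex{0,1} = 2
g(6) = mex{0,1,2} = 3
g(7) = mex{0,1,2,3} = 4
So g(7) = 4.
Build the Grundy sequence for heap C with g(k) = mex{g(k−s) : s ∈ {1, 4, 6}, s ≤ k}:
k:     0  1  2  3  4  5  6  7  8
g(k):  0  1  0  1  2  0  1  0  1
So g(8) = 1.
The value of a disjunctive sum is the nim-sum of the parts.
Combined value = 1 XOR 4 XOR 1 = 4.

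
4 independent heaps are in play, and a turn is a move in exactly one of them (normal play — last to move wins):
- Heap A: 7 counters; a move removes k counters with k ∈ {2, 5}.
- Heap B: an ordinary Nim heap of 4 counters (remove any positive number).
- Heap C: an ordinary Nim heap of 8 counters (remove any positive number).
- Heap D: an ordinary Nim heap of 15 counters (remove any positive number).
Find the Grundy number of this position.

3

Grundy values for heap A (subtraction set {2, 5}):
k:     0  1  2  3  4  5  6  7
g(k):  0  0  1  1  0  2  1  0
So g(7) = 0.
Heap B is a plain Nim heap of size 4, so its Grundy value is 4.
Heap C is a plain Nim heap of size 8, so its Grundy value is 8.
Heap D is a plain Nim heap of size 15, so its Grundy value is 15.
The value of a disjunctive sum is the nim-sum of the parts.
Combined value = 0 ⊕ 4 ⊕ 8 ⊕ 15 = 3.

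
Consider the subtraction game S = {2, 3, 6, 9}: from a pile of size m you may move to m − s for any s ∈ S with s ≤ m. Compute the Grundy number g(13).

Compute g(0), g(1), … for moves {2, 3, 6, 9}:
k:     0  1  2  3  4  5  6  7  8  9 10 11 12 13
g(k):  0  0  1  1  2  0  3  1  2  2  3  3  0  0
So g(13) = 0.

0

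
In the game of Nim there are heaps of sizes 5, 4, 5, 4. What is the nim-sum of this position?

0

Nim-sum: 5 XOR 4 XOR 5 XOR 4 = 0.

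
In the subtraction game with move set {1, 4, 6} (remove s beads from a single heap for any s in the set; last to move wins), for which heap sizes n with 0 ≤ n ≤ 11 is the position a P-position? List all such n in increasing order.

Compute g(0), g(1), … for moves {1, 4, 6}:
k:     0  1  2  3  4  5  6  7  8  9 10 11
g(k):  0  1  0  1  2  0  1  0  1  2  0  1
The P-positions (g = 0) in 0..11 are 0, 2, 5, 7, 10.

0, 2, 5, 7, 10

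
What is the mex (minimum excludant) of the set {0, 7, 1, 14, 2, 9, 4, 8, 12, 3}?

5

The values 0, 1, 2, 3, 4 are all present; 5 is the first non-negative integer missing from the set.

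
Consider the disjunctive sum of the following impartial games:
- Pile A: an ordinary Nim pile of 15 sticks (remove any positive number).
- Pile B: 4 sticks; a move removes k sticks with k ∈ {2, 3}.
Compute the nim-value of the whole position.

13

Pile A is a plain Nim pile of size 15, so its Grundy value is 15.
Grundy values for pile B (subtraction set {2, 3}):
k:     0  1  2  3  4
g(k):  0  0  1  1  2
So g(4) = 2.
By the Sprague-Grundy theorem, the Grundy value of a sum of independent games is the XOR of the component values.
Combined value = 15 ⊕ 2 = 13.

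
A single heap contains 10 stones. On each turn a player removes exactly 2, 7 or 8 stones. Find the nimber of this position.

0

Grundy values for subtraction set {2, 7, 8}:
g(0) = mex{} = 0
g(1) = mex{} = 0
g(2) = mex{0} = 1
g(3) = mex{0} = 1
g(4) = mex{1} = 0
g(5) = mex{1} = 0
g(6) = mex{0} = 1
g(7) = mex{0} = 1
g(8) = mex{0,1} = 2
g(9) = mex{0,1} = 2
g(10) = mex{1,2} = 0
So g(10) = 0.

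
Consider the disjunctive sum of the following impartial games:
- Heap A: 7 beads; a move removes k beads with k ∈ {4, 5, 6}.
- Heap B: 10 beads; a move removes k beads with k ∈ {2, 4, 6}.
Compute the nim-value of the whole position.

0

Build the Grundy sequence for heap A with g(k) = mex{g(k−s) : s ∈ {4, 5, 6}, s ≤ k}:
k:     0  1  2  3  4  5  6  7
g(k):  0  0  0  0  1  1  1  1
So g(7) = 1.
Build the Grundy sequence for heap B with g(k) = mex{g(k−s) : s ∈ {2, 4, 6}, s ≤ k}:
k:     0  1  2  3  4  5  6  7  8  9 10
g(k):  0  0  1  1  2  2  3  3  0  0  1
So g(10) = 1.
The value of a disjunctive sum is the nim-sum of the parts.
Combined value = 1 XOR 1 = 0.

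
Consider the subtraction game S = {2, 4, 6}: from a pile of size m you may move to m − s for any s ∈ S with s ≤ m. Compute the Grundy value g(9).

0

Grundy values for subtraction set {2, 4, 6}:
g(0) = mex{} = 0
g(1) = mex{} = 0
g(2) = mex{0} = 1
g(3) = mex{0} = 1
g(4) = mex{0,1} = 2
g(5) = mex{0,1} = 2
g(6) = mex{0,1,2} = 3
g(7) = mex{0,1,2} = 3
g(8) = mex{1,2,3} = 0
g(9) = mex{1,2,3} = 0
So g(9) = 0.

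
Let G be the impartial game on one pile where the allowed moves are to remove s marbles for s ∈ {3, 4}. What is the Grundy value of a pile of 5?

Compute g(0), g(1), … for moves {3, 4}:
g(0) = mex{} = 0
g(1) = mex{} = 0
g(2) = mex{} = 0
g(3) = mex{0} = 1
g(4) = mex{0} = 1
g(5) = mex{0} = 1
So g(5) = 1.

1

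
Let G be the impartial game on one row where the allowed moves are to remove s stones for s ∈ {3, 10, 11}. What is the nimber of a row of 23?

Build the Grundy sequence with g(k) = mex{g(k−s) : s ∈ {3, 10, 11}, s ≤ k}:
k:     0  1  2  3  4  5  6  7  8  9 10 11 12 13 14 15 16 17 18 19 20 21 22 23
g(k):  0  0  0  1  1  1  0  0  0  1  1  1  2  2  0  0  3  1  1  2  0  0  0  1
So g(23) = 1.

1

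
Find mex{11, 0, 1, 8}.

2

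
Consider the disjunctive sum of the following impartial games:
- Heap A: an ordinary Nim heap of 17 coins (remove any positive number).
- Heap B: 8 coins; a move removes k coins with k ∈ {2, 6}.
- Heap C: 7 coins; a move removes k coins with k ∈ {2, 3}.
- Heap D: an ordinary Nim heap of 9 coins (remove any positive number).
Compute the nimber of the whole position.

25

Heap A is a plain Nim heap of size 17, so its Grundy value is 17.
Build the Grundy sequence for heap B with g(k) = mex{g(k−s) : s ∈ {2, 6}, s ≤ k}:
k:     0  1  2  3  4  5  6  7  8
g(k):  0  0  1  1  0  0  1  1  0
So g(8) = 0.
Build the Grundy sequence for heap C with g(k) = mex{g(k−s) : s ∈ {2, 3}, s ≤ k}:
k:     0  1  2  3  4  5  6  7
g(k):  0  0  1  1  2  0  0  1
So g(7) = 1.
Heap D is a plain Nim heap of size 9, so its Grundy value is 9.
The value of a disjunctive sum is the nim-sum of the parts.
Combined value = 17 ⊕ 0 ⊕ 1 ⊕ 9 = 25.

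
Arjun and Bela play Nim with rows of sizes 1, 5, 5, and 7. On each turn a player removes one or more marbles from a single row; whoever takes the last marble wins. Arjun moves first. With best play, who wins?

Arjun wins

Compute the nim-sum pairwise:
1 XOR 5 = 4
4 XOR 5 = 1
1 XOR 7 = 6
The nim-sum is 6 ≠ 0, so this is an N-position: the player to move can win; Arjun has a winning move.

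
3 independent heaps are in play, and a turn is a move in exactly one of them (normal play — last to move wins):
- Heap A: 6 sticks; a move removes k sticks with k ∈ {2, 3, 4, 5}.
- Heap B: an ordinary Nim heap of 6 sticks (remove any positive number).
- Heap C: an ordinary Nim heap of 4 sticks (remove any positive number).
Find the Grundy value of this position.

1

Grundy values for heap A (subtraction set {2, 3, 4, 5}):
k:     0  1  2  3  4  5  6
g(k):  0  0  1  1  2  2  3
So g(6) = 3.
Heap B is a plain Nim heap of size 6, so its Grundy value is 6.
Heap C is a plain Nim heap of size 4, so its Grundy value is 4.
The value of a disjunctive sum is the nim-sum of the parts.
Combined value = 3 XOR 6 XOR 4 = 1.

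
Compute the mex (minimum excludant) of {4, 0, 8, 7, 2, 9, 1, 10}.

3

The values 0, 1, 2 are all present; 3 is the first non-negative integer missing from the set.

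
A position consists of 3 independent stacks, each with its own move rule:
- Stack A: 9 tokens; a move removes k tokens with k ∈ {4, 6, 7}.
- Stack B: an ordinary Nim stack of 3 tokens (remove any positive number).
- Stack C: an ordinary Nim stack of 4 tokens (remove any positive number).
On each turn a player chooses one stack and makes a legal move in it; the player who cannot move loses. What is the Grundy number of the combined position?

5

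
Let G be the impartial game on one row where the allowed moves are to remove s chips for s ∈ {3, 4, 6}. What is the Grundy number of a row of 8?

2

Build the Grundy sequence with g(k) = mex{g(k−s) : s ∈ {3, 4, 6}, s ≤ k}:
k:     0  1  2  3  4  5  6  7  8
g(k):  0  0  0  1  1  1  2  2  2
So g(8) = 2.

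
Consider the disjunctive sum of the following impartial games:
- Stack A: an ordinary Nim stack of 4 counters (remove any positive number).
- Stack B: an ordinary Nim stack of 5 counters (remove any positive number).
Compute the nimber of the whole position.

1

Stack A is a plain Nim stack of size 4, so its Grundy value is 4.
Stack B is a plain Nim stack of size 5, so its Grundy value is 5.
By the Sprague-Grundy theorem, the Grundy value of a sum of independent games is the XOR of the component values.
Combined value = 4 XOR 5 = 1.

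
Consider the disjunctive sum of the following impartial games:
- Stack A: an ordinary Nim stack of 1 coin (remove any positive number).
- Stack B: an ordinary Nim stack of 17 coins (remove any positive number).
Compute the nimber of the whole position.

Stack A is a plain Nim stack of size 1, so its Grundy value is 1.
Stack B is a plain Nim stack of size 17, so its Grundy value is 17.
By the Sprague-Grundy theorem, the Grundy value of a sum of independent games is the XOR of the component values.
Combined value = 1 ⊕ 17 = 16.

16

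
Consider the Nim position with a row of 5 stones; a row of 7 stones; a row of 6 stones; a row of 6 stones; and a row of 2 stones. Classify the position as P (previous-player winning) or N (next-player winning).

Compute the nim-sum pairwise:
5 ^ 7 = 2
2 ^ 6 = 4
4 ^ 6 = 2
2 ^ 2 = 0
The nim-sum is 0, so this is a P-position: the player to move is in a losing position under optimal play.

P-position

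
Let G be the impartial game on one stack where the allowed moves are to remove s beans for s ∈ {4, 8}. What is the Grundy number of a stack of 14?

0

Grundy values for subtraction set {4, 8}:
g(0) = mex{} = 0
g(1) = mex{} = 0
g(2) = mex{} = 0
g(3) = mex{} = 0
g(4) = mex{0} = 1
g(5) = mex{0} = 1
g(6) = mex{0} = 1
g(7) = mex{0} = 1
g(8) = mex{0,1} = 2
g(9) = mex{0,1} = 2
g(10) = mex{0,1} = 2
g(11) = mex{0,1} = 2
g(12) = mex{1,2} = 0
g(13) = mex{1,2} = 0
g(14) = mex{1,2} = 0
So g(14) = 0.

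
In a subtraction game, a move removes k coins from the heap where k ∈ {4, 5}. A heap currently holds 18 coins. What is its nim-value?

0

Build the Grundy sequence with g(k) = mex{g(k−s) : s ∈ {4, 5}, s ≤ k}:
k:     0  1  2  3  4  5  6  7  8  9 10 11 12 13 14 15 16 17 18
g(k):  0  0  0  0  1  1  1  1  2  0  0  0  0  1  1  1  1  2  0
So g(18) = 0.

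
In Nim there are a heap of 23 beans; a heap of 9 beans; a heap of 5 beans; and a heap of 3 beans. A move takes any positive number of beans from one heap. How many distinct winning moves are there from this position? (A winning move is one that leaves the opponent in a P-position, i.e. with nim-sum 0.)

Nim-sum: 23 ⊕ 9 ⊕ 5 ⊕ 3 = 24.
The overall nim-sum is X = 24. A heap of size p has a winning move iff p XOR X < p (reduce it to p XOR X).
  23: 23 XOR 24 = 15 < 23 — winning move (to 15).
  9: 9 XOR 24 = 17 ≥ 9 — no move.
  5: 5 XOR 24 = 29 ≥ 5 — no move.
  3: 3 XOR 24 = 27 ≥ 3 — no move.
That gives 1 winning move.

1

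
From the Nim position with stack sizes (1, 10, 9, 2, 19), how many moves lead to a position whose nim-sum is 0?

1

Nim-sum: 1 XOR 10 XOR 9 XOR 2 XOR 19 = 19.
The overall nim-sum is X = 19. A stack of size p has a winning move iff p XOR X < p (reduce it to p XOR X).
  1: 1 XOR 19 = 18 ≥ 1 — no move.
  10: 10 XOR 19 = 25 ≥ 10 — no move.
  9: 9 XOR 19 = 26 ≥ 9 — no move.
  2: 2 XOR 19 = 17 ≥ 2 — no move.
  19: 19 XOR 19 = 0 < 19 — winning move (to 0).
That gives 1 winning move.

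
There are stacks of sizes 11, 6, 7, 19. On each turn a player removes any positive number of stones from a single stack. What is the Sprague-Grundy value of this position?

25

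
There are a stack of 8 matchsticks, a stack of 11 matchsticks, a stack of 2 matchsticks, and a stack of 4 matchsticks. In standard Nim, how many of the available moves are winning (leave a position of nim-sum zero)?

1

Compute the nim-sum pairwise:
8 ^ 11 = 3
3 ^ 2 = 1
1 ^ 4 = 5
The overall nim-sum is X = 5. A stack of size p has a winning move iff p XOR X < p (reduce it to p XOR X).
  8: 8 XOR 5 = 13 ≥ 8 — no move.
  11: 11 XOR 5 = 14 ≥ 11 — no move.
  2: 2 XOR 5 = 7 ≥ 2 — no move.
  4: 4 XOR 5 = 1 < 4 — winning move (to 1).
That gives 1 winning move.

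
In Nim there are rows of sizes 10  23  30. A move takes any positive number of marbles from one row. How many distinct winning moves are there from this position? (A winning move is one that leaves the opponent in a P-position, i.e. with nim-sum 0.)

Nim-sum: 10 ⊕ 23 ⊕ 30 = 3.
The overall nim-sum is X = 3. A row of size p has a winning move iff p XOR X < p (reduce it to p XOR X).
  10: 10 XOR 3 = 9 < 10 — winning move (to 9).
  23: 23 XOR 3 = 20 < 23 — winning move (to 20).
  30: 30 XOR 3 = 29 < 30 — winning move (to 29).
That gives 3 winning moves.

3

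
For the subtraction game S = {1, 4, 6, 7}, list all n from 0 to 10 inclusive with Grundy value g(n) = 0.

Compute g(0), g(1), … for moves {1, 4, 6, 7}:
k:     0  1  2  3  4  5  6  7  8  9 10
g(k):  0  1  0  1  2  0  1  2  3  2  0
The P-positions (g = 0) in 0..10 are 0, 2, 5, 10.

0, 2, 5, 10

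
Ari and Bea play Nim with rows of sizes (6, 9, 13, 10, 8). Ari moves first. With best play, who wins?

Bea wins

Nim-sum: 6 ⊕ 9 ⊕ 13 ⊕ 10 ⊕ 8 = 0.
The nim-sum is 0, so this is a P-position: the player to move is in a losing position under optimal play; Ari is about to move from it and so loses — Bea wins.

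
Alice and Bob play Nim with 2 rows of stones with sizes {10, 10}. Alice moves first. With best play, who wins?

Bob wins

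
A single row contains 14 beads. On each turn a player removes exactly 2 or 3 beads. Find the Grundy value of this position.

2

Build the Grundy sequence with g(k) = mex{g(k−s) : s ∈ {2, 3}, s ≤ k}:
g(0) = mex{} = 0
g(1) = mex{} = 0
g(2) = mex{0} = 1
g(3) = mex{0} = 1
g(4) = mex{0,1} = 2
g(5) = mex{1} = 0
g(6) = mex{1,2} = 0
g(7) = mex{0,2} = 1
g(8) = mex{0} = 1
g(9) = mex{0,1} = 2
g(10) = mex{1} = 0
g(11) = mex{1,2} = 0
g(12) = mex{0,2} = 1
g(13) = mex{0} = 1
g(14) = mex{0,1} = 2
So g(14) = 2.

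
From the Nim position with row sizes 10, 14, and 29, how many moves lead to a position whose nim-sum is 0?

Compute the nim-sum pairwise:
10 XOR 14 = 4
4 XOR 29 = 25
The overall nim-sum is X = 25. A row of size p has a winning move iff p XOR X < p (reduce it to p XOR X).
  10: 10 XOR 25 = 19 ≥ 10 — no move.
  14: 14 XOR 25 = 23 ≥ 14 — no move.
  29: 29 XOR 25 = 4 < 29 — winning move (to 4).
That gives 1 winning move.

1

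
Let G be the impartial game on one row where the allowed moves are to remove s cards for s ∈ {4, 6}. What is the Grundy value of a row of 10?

Compute g(0), g(1), … for moves {4, 6}:
k:     0  1  2  3  4  5  6  7  8  9 10
g(k):  0  0  0  0  1  1  1  1  2  2  0
So g(10) = 0.

0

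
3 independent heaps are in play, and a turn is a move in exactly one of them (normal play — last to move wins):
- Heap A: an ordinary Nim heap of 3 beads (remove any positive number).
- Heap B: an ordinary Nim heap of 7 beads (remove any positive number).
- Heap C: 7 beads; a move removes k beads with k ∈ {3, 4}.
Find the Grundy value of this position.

4

Heap A is a plain Nim heap of size 3, so its Grundy value is 3.
Heap B is a plain Nim heap of size 7, so its Grundy value is 7.
Build the Grundy sequence for heap C with g(k) = mex{g(k−s) : s ∈ {3, 4}, s ≤ k}:
g(0) = mex{} = 0
g(1) = mex{} = 0
g(2) = mex{} = 0
g(3) = mex{0} = 1
g(4) = mex{0} = 1
g(5) = mex{0} = 1
g(6) = mex{0,1} = 2
g(7) = mex{1} = 0
So g(7) = 0.
By the Sprague-Grundy theorem, the Grundy value of a sum of independent games is the XOR of the component values.
Combined value = 3 ⊕ 7 ⊕ 0 = 4.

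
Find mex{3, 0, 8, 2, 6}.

0 is in the set but 1 is not, so the mex is 1.

1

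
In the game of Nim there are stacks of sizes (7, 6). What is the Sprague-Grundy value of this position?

Compute the nim-sum pairwise:
7 ^ 6 = 1

1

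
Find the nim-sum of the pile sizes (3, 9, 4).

14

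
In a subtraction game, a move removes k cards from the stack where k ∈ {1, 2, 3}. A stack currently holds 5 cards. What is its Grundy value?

Build the Grundy sequence with g(k) = mex{g(k−s) : s ∈ {1, 2, 3}, s ≤ k}:
k:     0  1  2  3  4  5
g(k):  0  1  2  3  0  1
So g(5) = 1.

1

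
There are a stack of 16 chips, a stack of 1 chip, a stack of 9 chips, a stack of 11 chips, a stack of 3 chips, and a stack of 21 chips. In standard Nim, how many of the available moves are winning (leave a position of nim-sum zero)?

1

Nim-sum: 16 ⊕ 1 ⊕ 9 ⊕ 11 ⊕ 3 ⊕ 21 = 5.
The overall nim-sum is X = 5. A stack of size p has a winning move iff p XOR X < p (reduce it to p XOR X).
  16: 16 XOR 5 = 21 ≥ 16 — no move.
  1: 1 XOR 5 = 4 ≥ 1 — no move.
  9: 9 XOR 5 = 12 ≥ 9 — no move.
  11: 11 XOR 5 = 14 ≥ 11 — no move.
  3: 3 XOR 5 = 6 ≥ 3 — no move.
  21: 21 XOR 5 = 16 < 21 — winning move (to 16).
That gives 1 winning move.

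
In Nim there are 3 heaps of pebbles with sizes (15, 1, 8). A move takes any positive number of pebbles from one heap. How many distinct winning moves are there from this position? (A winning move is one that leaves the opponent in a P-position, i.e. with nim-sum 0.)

1

Compute the nim-sum pairwise:
15 ^ 1 = 14
14 ^ 8 = 6
The overall nim-sum is X = 6. A heap of size p has a winning move iff p XOR X < p (reduce it to p XOR X).
  15: 15 XOR 6 = 9 < 15 — winning move (to 9).
  1: 1 XOR 6 = 7 ≥ 1 — no move.
  8: 8 XOR 6 = 14 ≥ 8 — no move.
That gives 1 winning move.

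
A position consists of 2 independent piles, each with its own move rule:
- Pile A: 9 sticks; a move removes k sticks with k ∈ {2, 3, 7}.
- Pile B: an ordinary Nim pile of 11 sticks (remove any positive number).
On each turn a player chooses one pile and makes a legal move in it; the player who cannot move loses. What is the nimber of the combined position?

For pile A, compute g(0), g(1), … with moves {2, 3, 7}:
k:     0  1  2  3  4  5  6  7  8  9
g(k):  0  0  1  1  2  0  0  1  1  2
So g(9) = 2.
Pile B is a plain Nim pile of size 11, so its Grundy value is 11.
The value of a disjunctive sum is the nim-sum of the parts.
Combined value = 2 XOR 11 = 9.

9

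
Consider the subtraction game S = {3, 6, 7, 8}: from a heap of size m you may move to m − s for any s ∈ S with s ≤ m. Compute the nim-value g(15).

1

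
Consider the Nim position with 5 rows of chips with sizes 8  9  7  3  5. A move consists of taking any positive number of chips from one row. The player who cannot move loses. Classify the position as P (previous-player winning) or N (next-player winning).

Nim-sum: 8 ^ 9 ^ 7 ^ 3 ^ 5 = 0.
The nim-sum is 0, so this is a P-position: the player to move is in a losing position under optimal play.

P-position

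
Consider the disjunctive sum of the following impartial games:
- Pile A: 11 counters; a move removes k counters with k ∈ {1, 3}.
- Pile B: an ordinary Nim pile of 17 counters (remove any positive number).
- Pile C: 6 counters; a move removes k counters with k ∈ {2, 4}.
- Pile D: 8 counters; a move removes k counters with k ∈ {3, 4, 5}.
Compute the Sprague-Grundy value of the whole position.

Grundy values for pile A (subtraction set {1, 3}):
k:     0  1  2  3  4  5  6  7  8  9 10 11
g(k):  0  1  0  1  0  1  0  1  0  1  0  1
So g(11) = 1.
Pile B is a plain Nim pile of size 17, so its Grundy value is 17.
Grundy values for pile C (subtraction set {2, 4}):
g(0) = mex{} = 0
g(1) = mex{} = 0
g(2) = mex{0} = 1
g(3) = mex{0} = 1
g(4) = mex{0,1} = 2
g(5) = mex{0,1} = 2
g(6) = mex{1,2} = 0
So g(6) = 0.
For pile D, compute g(0), g(1), … with moves {3, 4, 5}:
g(0) = mex{} = 0
g(1) = mex{} = 0
g(2) = mex{} = 0
g(3) = mex{0} = 1
g(4) = mex{0} = 1
g(5) = mex{0} = 1
g(6) = mex{0,1} = 2
g(7) = mex{0,1} = 2
g(8) = mex{1} = 0
So g(8) = 0.
By the Sprague-Grundy theorem, the Grundy value of a sum of independent games is the XOR of the component values.
Combined value = 1 ⊕ 17 ⊕ 0 ⊕ 0 = 16.

16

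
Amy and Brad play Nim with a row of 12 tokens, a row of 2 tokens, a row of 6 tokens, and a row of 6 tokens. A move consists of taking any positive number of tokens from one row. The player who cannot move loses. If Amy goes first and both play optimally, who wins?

Amy wins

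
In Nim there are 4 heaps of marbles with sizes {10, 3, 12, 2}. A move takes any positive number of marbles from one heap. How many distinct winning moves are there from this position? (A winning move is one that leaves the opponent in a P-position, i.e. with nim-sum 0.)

Compute the nim-sum pairwise:
10 ^ 3 = 9
9 ^ 12 = 5
5 ^ 2 = 7
The overall nim-sum is X = 7. A heap of size p has a winning move iff p XOR X < p (reduce it to p XOR X).
  10: 10 XOR 7 = 13 ≥ 10 — no move.
  3: 3 XOR 7 = 4 ≥ 3 — no move.
  12: 12 XOR 7 = 11 < 12 — winning move (to 11).
  2: 2 XOR 7 = 5 ≥ 2 — no move.
That gives 1 winning move.

1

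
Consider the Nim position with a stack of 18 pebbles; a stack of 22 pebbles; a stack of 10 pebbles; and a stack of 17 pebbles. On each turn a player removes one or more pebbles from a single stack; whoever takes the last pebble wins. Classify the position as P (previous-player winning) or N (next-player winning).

N-position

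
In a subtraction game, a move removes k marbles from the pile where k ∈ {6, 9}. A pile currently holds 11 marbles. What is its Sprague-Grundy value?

1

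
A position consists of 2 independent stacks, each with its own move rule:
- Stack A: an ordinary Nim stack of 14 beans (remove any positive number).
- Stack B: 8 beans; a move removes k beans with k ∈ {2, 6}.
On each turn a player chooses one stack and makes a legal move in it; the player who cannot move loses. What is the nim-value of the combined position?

Stack A is a plain Nim stack of size 14, so its Grundy value is 14.
Grundy values for stack B (subtraction set {2, 6}):
k:     0  1  2  3  4  5  6  7  8
g(k):  0  0  1  1  0  0  1  1  0
So g(8) = 0.
The value of a disjunctive sum is the nim-sum of the parts.
Combined value = 14 XOR 0 = 14.

14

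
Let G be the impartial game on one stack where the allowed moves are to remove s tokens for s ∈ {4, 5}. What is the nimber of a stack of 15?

1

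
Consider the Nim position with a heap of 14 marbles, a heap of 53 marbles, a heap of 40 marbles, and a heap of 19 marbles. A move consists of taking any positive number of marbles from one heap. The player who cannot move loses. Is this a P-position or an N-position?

P-position

Nim-sum: 14 XOR 53 XOR 40 XOR 19 = 0.
The nim-sum is 0, so this is a P-position: the player to move is in a losing position under optimal play.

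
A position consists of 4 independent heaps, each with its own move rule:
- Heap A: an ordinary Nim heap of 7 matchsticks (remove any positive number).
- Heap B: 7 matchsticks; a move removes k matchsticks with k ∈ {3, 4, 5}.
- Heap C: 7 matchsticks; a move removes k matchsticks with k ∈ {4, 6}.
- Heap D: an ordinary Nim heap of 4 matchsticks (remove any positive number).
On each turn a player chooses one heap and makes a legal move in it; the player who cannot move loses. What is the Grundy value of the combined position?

0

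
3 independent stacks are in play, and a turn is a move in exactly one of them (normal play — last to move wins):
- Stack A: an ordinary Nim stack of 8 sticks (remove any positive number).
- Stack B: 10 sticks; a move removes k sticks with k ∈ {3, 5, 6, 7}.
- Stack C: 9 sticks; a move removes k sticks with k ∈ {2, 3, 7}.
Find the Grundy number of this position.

10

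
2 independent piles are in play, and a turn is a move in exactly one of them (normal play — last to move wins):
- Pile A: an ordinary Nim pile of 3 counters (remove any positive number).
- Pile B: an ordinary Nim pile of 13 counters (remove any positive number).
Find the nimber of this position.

Pile A is a plain Nim pile of size 3, so its Grundy value is 3.
Pile B is a plain Nim pile of size 13, so its Grundy value is 13.
By the Sprague-Grundy theorem, the Grundy value of a sum of independent games is the XOR of the component values.
Combined value = 3 ⊕ 13 = 14.

14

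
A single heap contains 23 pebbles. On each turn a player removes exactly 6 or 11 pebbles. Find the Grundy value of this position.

1

Grundy values for subtraction set {6, 11}:
k:     0  1  2  3  4  5  6  7  8  9 10 11 12 13 14 15 16 17 18 19 20 21 22 23
g(k):  0  0  0  0  0  0  1  1  1  1  1  1  2  2  2  2  2  0  0  0  0  0  0  1
So g(23) = 1.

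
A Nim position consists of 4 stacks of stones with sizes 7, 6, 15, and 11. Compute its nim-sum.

5

Nim-sum: 7 XOR 6 XOR 15 XOR 11 = 5.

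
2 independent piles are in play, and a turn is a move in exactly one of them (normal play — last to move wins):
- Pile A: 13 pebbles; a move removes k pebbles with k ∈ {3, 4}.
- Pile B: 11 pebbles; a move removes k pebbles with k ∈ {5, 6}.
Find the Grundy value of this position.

2

Build the Grundy sequence for pile A with g(k) = mex{g(k−s) : s ∈ {3, 4}, s ≤ k}:
g(0) = mex{} = 0
g(1) = mex{} = 0
g(2) = mex{} = 0
g(3) = mex{0} = 1
g(4) = mex{0} = 1
g(5) = mex{0} = 1
g(6) = mex{0,1} = 2
g(7) = mex{1} = 0
g(8) = mex{1} = 0
g(9) = mex{1,2} = 0
g(10) = mex{0,2} = 1
g(11) = mex{0} = 1
g(12) = mex{0} = 1
g(13) = mex{0,1} = 2
So g(13) = 2.
For pile B, compute g(0), g(1), … with moves {5, 6}:
g(0) = mex{} = 0
g(1) = mex{} = 0
g(2) = mex{} = 0
g(3) = mex{} = 0
g(4) = mex{} = 0
g(5) = mex{0} = 1
g(6) = mex{0} = 1
g(7) = mex{0} = 1
g(8) = mex{0} = 1
g(9) = mex{0} = 1
g(10) = mex{0,1} = 2
g(11) = mex{1} = 0
So g(11) = 0.
The value of a disjunctive sum is the nim-sum of the parts.
Combined value = 2 ⊕ 0 = 2.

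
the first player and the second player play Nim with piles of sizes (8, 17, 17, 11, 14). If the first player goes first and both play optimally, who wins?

Nim-sum: 8 XOR 17 XOR 17 XOR 11 XOR 14 = 13.
The nim-sum is 13 ≠ 0, so this is an N-position: the player to move can win; the first player has a winning move.

the first player wins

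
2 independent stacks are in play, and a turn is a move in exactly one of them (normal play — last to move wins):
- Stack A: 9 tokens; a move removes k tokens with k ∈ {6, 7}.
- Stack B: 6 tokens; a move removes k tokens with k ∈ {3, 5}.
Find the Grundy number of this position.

3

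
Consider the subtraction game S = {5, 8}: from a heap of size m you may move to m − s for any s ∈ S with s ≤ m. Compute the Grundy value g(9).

Grundy values for subtraction set {5, 8}:
g(0) = mex{} = 0
g(1) = mex{} = 0
g(2) = mex{} = 0
g(3) = mex{} = 0
g(4) = mex{} = 0
g(5) = mex{0} = 1
g(6) = mex{0} = 1
g(7) = mex{0} = 1
g(8) = mex{0} = 1
g(9) = mex{0} = 1
So g(9) = 1.

1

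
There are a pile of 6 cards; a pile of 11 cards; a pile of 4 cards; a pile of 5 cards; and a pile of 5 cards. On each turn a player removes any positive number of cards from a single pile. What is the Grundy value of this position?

9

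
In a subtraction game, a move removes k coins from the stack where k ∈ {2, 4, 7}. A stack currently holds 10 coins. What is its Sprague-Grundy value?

2

Grundy values for subtraction set {2, 4, 7}:
k:     0  1  2  3  4  5  6  7  8  9 10
g(k):  0  0  1  1  2  2  0  3  1  0  2
So g(10) = 2.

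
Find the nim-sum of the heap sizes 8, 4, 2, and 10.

Bitwise XOR of the heap sizes:
  1000  (8)
  0100  (4)
  0010  (2)
  1010  (10)
  ----
  0100  (4)

4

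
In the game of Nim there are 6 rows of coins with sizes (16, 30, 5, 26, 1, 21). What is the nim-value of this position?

Nim-sum: 16 ^ 30 ^ 5 ^ 26 ^ 1 ^ 21 = 5.

5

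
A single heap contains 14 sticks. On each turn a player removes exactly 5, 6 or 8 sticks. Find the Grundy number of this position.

Grundy values for subtraction set {5, 6, 8}:
g(0) = mex{} = 0
g(1) = mex{} = 0
g(2) = mex{} = 0
g(3) = mex{} = 0
g(4) = mex{} = 0
g(5) = mex{0} = 1
g(6) = mex{0} = 1
g(7) = mex{0} = 1
g(8) = mex{0} = 1
g(9) = mex{0} = 1
g(10) = mex{0,1} = 2
g(11) = mex{0,1} = 2
g(12) = mex{0,1} = 2
g(13) = mex{1} = 0
g(14) = mex{1} = 0
So g(14) = 0.

0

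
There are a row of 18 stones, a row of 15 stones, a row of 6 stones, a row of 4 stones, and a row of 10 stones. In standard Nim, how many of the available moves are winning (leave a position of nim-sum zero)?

1

Nim-sum: 18 ⊕ 15 ⊕ 6 ⊕ 4 ⊕ 10 = 21.
The overall nim-sum is X = 21. A row of size p has a winning move iff p XOR X < p (reduce it to p XOR X).
  18: 18 XOR 21 = 7 < 18 — winning move (to 7).
  15: 15 XOR 21 = 26 ≥ 15 — no move.
  6: 6 XOR 21 = 19 ≥ 6 — no move.
  4: 4 XOR 21 = 17 ≥ 4 — no move.
  10: 10 XOR 21 = 31 ≥ 10 — no move.
That gives 1 winning move.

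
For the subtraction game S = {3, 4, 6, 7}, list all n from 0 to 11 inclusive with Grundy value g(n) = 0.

Grundy values for subtraction set {3, 4, 6, 7}:
g(0) = mex{} = 0
g(1) = mex{} = 0
g(2) = mex{} = 0
g(3) = mex{0} = 1
g(4) = mex{0} = 1
g(5) = mex{0} = 1
g(6) = mex{0,1} = 2
g(7) = mex{0,1} = 2
g(8) = mex{0,1} = 2
g(9) = mex{0,1,2} = 3
g(10) = mex{1,2} = 0
g(11) = mex{1,2} = 0
The P-positions (g = 0) in 0..11 are 0, 1, 2, 10, 11.

0, 1, 2, 10, 11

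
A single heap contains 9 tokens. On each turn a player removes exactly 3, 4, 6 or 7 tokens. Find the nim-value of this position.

Build the Grundy sequence with g(k) = mex{g(k−s) : s ∈ {3, 4, 6, 7}, s ≤ k}:
k:     0  1  2  3  4  5  6  7  8  9
g(k):  0  0  0  1  1  1  2  2  2  3
So g(9) = 3.

3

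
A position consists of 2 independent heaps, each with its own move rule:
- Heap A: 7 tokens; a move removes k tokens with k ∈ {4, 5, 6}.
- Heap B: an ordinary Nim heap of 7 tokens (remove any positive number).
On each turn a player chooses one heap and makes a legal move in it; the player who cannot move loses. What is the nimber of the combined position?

Build the Grundy sequence for heap A with g(k) = mex{g(k−s) : s ∈ {4, 5, 6}, s ≤ k}:
k:     0  1  2  3  4  5  6  7
g(k):  0  0  0  0  1  1  1  1
So g(7) = 1.
Heap B is a plain Nim heap of size 7, so its Grundy value is 7.
By the Sprague-Grundy theorem, the Grundy value of a sum of independent games is the XOR of the component values.
Combined value = 1 XOR 7 = 6.

6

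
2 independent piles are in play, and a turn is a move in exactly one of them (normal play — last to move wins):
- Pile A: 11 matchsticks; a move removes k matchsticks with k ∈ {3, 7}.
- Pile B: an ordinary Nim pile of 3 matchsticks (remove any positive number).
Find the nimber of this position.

3

Build the Grundy sequence for pile A with g(k) = mex{g(k−s) : s ∈ {3, 7}, s ≤ k}:
k:     0  1  2  3  4  5  6  7  8  9 10 11
g(k):  0  0  0  1  1  1  0  2  2  1  0  0
So g(11) = 0.
Pile B is a plain Nim pile of size 3, so its Grundy value is 3.
By the Sprague-Grundy theorem, the Grundy value of a sum of independent games is the XOR of the component values.
Combined value = 0 XOR 3 = 3.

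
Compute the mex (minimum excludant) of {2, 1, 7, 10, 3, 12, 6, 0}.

4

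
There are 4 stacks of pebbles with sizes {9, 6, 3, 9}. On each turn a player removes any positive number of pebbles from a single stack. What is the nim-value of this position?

Bitwise XOR of the heap sizes:
  1001  (9)
  0110  (6)
  0011  (3)
  1001  (9)
  ----
  0101  (5)

5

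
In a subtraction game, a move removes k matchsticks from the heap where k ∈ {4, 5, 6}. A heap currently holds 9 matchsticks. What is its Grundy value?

2

Compute g(0), g(1), … for moves {4, 5, 6}:
k:     0  1  2  3  4  5  6  7  8  9
g(k):  0  0  0  0  1  1  1  1  2  2
So g(9) = 2.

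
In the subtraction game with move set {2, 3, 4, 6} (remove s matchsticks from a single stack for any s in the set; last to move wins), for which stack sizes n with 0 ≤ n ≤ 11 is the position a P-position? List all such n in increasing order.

Build the Grundy sequence with g(k) = mex{g(k−s) : s ∈ {2, 3, 4, 6}, s ≤ k}:
g(0) = mex{} = 0
g(1) = mex{} = 0
g(2) = mex{0} = 1
g(3) = mex{0} = 1
g(4) = mex{0,1} = 2
g(5) = mex{0,1} = 2
g(6) = mex{0,1,2} = 3
g(7) = mex{0,1,2} = 3
g(8) = mex{1,2,3} = 0
g(9) = mex{1,2,3} = 0
g(10) = mex{0,2,3} = 1
g(11) = mex{0,2,3} = 1
The P-positions (g = 0) in 0..11 are 0, 1, 8, 9.

0, 1, 8, 9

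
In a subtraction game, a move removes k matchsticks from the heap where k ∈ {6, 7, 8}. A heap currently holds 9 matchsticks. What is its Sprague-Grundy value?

Compute g(0), g(1), … for moves {6, 7, 8}:
g(0) = mex{} = 0
g(1) = mex{} = 0
g(2) = mex{} = 0
g(3) = mex{} = 0
g(4) = mex{} = 0
g(5) = mex{} = 0
g(6) = mex{0} = 1
g(7) = mex{0} = 1
g(8) = mex{0} = 1
g(9) = mex{0} = 1
So g(9) = 1.

1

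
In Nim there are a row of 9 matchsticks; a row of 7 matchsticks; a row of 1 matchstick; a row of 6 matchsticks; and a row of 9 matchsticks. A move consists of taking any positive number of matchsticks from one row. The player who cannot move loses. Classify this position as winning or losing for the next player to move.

In binary:
  1001  (9)
  0111  (7)
  0001  (1)
  0110  (6)
  1001  (9)
  ----
  0000  (0)
The nim-sum is 0, so this is a P-position: the player to move is in a losing position under optimal play.

Losing position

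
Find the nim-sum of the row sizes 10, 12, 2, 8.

12

Compute the nim-sum pairwise:
10 XOR 12 = 6
6 XOR 2 = 4
4 XOR 8 = 12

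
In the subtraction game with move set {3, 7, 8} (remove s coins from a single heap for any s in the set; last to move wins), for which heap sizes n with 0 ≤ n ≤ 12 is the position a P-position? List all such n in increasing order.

0, 1, 2, 6, 11, 12

Build the Grundy sequence with g(k) = mex{g(k−s) : s ∈ {3, 7, 8}, s ≤ k}:
g(0) = mex{} = 0
g(1) = mex{} = 0
g(2) = mex{} = 0
g(3) = mex{0} = 1
g(4) = mex{0} = 1
g(5) = mex{0} = 1
g(6) = mex{1} = 0
g(7) = mex{0,1} = 2
g(8) = mex{0,1} = 2
g(9) = mex{0} = 1
g(10) = mex{0,1,2} = 3
g(11) = mex{1,2} = 0
g(12) = mex{1} = 0
The P-positions (g = 0) in 0..12 are 0, 1, 2, 6, 11, 12.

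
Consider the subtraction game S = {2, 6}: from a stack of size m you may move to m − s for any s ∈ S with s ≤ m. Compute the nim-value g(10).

1

Build the Grundy sequence with g(k) = mex{g(k−s) : s ∈ {2, 6}, s ≤ k}:
k:     0  1  2  3  4  5  6  7  8  9 10
g(k):  0  0  1  1  0  0  1  1  0  0  1
So g(10) = 1.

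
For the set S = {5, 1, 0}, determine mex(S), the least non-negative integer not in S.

2

The values 0, 1 are all present; 2 is the first non-negative integer missing from the set.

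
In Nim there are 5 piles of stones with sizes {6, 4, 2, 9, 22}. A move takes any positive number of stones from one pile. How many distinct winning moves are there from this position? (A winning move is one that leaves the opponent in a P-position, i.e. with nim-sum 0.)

Compute the nim-sum pairwise:
6 ^ 4 = 2
2 ^ 2 = 0
0 ^ 9 = 9
9 ^ 22 = 31
The overall nim-sum is X = 31. A pile of size p has a winning move iff p XOR X < p (reduce it to p XOR X).
  6: 6 XOR 31 = 25 ≥ 6 — no move.
  4: 4 XOR 31 = 27 ≥ 4 — no move.
  2: 2 XOR 31 = 29 ≥ 2 — no move.
  9: 9 XOR 31 = 22 ≥ 9 — no move.
  22: 22 XOR 31 = 9 < 22 — winning move (to 9).
That gives 1 winning move.

1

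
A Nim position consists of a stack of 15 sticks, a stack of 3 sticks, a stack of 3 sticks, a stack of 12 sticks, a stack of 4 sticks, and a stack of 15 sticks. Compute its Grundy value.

Nim-sum: 15 XOR 3 XOR 3 XOR 12 XOR 4 XOR 15 = 8.

8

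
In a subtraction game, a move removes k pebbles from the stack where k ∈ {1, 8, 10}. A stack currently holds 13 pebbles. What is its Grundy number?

0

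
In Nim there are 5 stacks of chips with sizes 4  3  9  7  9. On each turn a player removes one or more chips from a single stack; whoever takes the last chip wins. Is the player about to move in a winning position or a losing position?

Losing position

Write each in binary and XOR column by column:
  0100  (4)
  0011  (3)
  1001  (9)
  0111  (7)
  1001  (9)
  ----
  0000  (0)
The nim-sum is 0, so this is a P-position: the player to move is in a losing position under optimal play.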